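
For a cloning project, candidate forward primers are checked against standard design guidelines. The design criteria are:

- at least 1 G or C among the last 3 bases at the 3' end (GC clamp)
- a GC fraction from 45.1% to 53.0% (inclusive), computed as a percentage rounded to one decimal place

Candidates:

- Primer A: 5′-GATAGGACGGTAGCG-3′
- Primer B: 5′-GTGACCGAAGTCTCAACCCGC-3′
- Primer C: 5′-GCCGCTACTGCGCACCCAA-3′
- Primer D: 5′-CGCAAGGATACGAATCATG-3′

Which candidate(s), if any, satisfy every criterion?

Primer D only.

Primer A (15 nt, A=4 T=2 G=7 C=2): 3' end GCG has 3 G/C ✓; GC 9/15 = 60.0%, outside 45.1–53.0% ✗ — fails.
Primer B (21 nt, A=5 T=3 G=5 C=8): 3' end CGC has 3 G/C ✓; GC 13/21 = 61.9%, outside 45.1–53.0% ✗ — fails.
Primer C (19 nt, A=4 T=2 G=4 C=9): 3' end CAA has 1 G/C ✓; GC 13/19 = 68.4%, outside 45.1–53.0% ✗ — fails.
Primer D (19 nt, A=7 T=3 G=5 C=4): 3' end ATG has 1 G/C ✓; GC 9/19 = 47.4% ✓ — passes.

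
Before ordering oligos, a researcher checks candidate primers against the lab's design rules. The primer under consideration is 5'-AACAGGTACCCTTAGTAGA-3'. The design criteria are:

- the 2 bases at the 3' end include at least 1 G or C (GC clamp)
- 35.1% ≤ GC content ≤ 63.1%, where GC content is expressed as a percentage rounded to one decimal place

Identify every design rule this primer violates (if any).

Base counts: A=7, T=4, G=4, C=4 (length 19).
GC clamp: 3' end GA has 1 G/C ✓
GC content: GC 8/19 = 42.1% ✓

Meets all criteria.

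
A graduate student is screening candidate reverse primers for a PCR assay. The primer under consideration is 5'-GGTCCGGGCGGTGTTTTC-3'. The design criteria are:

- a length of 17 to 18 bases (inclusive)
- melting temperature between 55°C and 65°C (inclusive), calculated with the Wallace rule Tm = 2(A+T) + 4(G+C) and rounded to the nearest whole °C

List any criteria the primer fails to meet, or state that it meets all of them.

Base counts: A=0, T=6, G=8, C=4 (length 18).
length: length 18 ✓
Tm: Tm = 2·6 + 4·12 = 60°C ✓

Meets all criteria.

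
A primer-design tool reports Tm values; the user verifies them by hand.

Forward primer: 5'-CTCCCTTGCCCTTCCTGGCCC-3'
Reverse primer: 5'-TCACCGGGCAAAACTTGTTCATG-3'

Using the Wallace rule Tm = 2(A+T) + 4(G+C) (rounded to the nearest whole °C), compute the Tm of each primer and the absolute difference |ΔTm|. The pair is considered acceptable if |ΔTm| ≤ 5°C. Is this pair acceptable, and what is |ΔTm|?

Forward: A=0 T=6 G=3 C=12 → Tm = 2·6 + 4·15 = 72°C.
Reverse: A=6 T=6 G=5 C=6 → Tm = 2·12 + 4·11 = 68°C.
|ΔTm| = |72 − 68| = 4°C, ≤ 5°C.

|ΔTm| = 4°C; the pair is acceptable.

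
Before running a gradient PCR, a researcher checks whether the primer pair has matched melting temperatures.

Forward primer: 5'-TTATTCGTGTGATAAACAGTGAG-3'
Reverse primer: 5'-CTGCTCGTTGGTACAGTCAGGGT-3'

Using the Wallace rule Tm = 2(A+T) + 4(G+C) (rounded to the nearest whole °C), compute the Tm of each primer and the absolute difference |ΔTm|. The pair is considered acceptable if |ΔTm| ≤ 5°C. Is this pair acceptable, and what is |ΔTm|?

Forward: A=7 T=8 G=6 C=2 → Tm = 2·15 + 4·8 = 62°C.
Reverse: A=3 T=7 G=8 C=5 → Tm = 2·10 + 4·13 = 72°C.
|ΔTm| = |62 − 72| = 10°C, > 5°C.

|ΔTm| = 10°C; the pair is not acceptable.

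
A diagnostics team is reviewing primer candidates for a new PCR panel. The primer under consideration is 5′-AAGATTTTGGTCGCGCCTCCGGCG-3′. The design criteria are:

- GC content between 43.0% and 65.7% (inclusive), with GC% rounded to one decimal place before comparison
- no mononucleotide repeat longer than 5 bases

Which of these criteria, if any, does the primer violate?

Base counts: A=3, T=6, G=8, C=7 (length 24).
GC content: GC 15/24 = 62.5% ✓
homopolymer run: longest run = 4 ✓

Meets all criteria.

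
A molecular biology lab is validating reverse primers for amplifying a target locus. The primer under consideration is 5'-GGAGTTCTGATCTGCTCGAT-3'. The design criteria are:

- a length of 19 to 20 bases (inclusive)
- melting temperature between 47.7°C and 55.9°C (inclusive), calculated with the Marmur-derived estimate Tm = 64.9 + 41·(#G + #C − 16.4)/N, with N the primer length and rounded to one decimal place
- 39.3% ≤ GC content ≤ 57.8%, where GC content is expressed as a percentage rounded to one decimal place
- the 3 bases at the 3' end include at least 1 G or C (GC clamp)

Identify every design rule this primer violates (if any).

Meets all criteria.

Base counts: A=3, T=7, G=6, C=4 (length 20).
length: length 20 ✓
Tm: Tm = 64.9 + 41·(10 − 16.4)/20 = 51.8°C ✓
GC content: GC 10/20 = 50.0% ✓
GC clamp: 3' end GAT has 1 G/C ✓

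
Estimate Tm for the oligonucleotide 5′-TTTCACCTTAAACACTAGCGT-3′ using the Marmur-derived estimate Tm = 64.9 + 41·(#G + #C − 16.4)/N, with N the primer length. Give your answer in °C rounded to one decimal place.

48.5°C

Base counts: A=6, T=7, G=2, C=6; G+C = 8, N = 21.
Tm = 64.9 + 41·(8 − 16.4)/21 = 64.9 + -344.40/21 = 48.5°C.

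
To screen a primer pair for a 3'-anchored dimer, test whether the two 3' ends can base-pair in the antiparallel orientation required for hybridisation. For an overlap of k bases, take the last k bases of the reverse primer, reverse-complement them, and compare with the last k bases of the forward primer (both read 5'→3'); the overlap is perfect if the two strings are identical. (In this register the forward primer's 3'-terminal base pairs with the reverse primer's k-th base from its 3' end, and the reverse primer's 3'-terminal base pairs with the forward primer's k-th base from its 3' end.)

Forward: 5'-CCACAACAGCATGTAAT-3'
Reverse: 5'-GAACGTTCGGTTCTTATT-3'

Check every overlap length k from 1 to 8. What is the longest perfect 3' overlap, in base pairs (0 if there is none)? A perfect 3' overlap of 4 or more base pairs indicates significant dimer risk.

Longest perfect overlap: 3 complementary base pairs; below the dimer-risk threshold (threshold 4).

Last 8 bases (5'→3') — forward …CATGTAAT, reverse …TTCTTATT.
Reverse complement of the reverse primer's last 8 bases: AATAAGAA; its first k bases are the reverse complement of the reverse primer's last k bases, so a perfect k-base overlap needs the forward primer's last k bases to equal them.
Comparing (forward last k vs required): k=1: T vs A ✗; k=2: AT vs AA ✗; k=3: AAT vs AAT ✓; k=4: TAAT vs AATA ✗; k=5: GTAAT vs AATAA ✗; k=6: TGTAAT vs AATAAG ✗; k=7: ATGTAAT vs AATAAGA ✗; k=8: CATGTAAT vs AATAAGAA ✗.
Only k = 3 is perfect, so the longest perfect 3' overlap is 3.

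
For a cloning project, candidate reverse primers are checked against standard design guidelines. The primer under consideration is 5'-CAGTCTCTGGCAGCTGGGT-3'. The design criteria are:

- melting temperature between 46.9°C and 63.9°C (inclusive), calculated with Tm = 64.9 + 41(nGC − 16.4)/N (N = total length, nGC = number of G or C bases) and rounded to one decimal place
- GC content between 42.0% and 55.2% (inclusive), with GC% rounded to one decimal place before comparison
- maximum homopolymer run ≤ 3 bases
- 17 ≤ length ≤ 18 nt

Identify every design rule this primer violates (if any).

Fails: GC content, length.

Base counts: A=2, T=5, G=7, C=5 (length 19).
Tm: Tm = 64.9 + 41·(12 − 16.4)/19 = 55.4°C ✓
GC content: GC 12/19 = 63.2%, outside 42.0–55.2% ✗
homopolymer run: longest run = 3 ✓
length: length 19, outside 17–18 ✗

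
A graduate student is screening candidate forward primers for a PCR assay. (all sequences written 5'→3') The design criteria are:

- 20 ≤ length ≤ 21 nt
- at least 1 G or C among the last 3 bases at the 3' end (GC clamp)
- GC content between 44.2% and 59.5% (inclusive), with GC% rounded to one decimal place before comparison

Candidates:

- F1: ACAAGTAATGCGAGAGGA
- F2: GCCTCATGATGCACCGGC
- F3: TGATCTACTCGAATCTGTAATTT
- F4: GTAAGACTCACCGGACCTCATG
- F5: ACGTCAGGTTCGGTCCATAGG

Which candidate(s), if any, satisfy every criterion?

F1 (18 nt, A=8 T=2 G=6 C=2): length 18, outside 20–21 ✗; 3' end GGA has 2 G/C ✓; GC 8/18 = 44.4% ✓ — fails.
F2 (18 nt, A=3 T=3 G=5 C=7): length 18, outside 20–21 ✗; 3' end GGC has 3 G/C ✓; GC 12/18 = 66.7%, outside 44.2–59.5% ✗ — fails.
F3 (23 nt, A=6 T=10 G=3 C=4): length 23, outside 20–21 ✗; 3' end TTT has 0 G/C, need ≥1 ✗; GC 7/23 = 30.4%, outside 44.2–59.5% ✗ — fails.
F4 (22 nt, A=6 T=4 G=5 C=7): length 22, outside 20–21 ✗; 3' end ATG has 1 G/C ✓; GC 12/22 = 54.5% ✓ — fails.
F5 (21 nt, A=4 T=5 G=7 C=5): length 21 ✓; 3' end AGG has 2 G/C ✓; GC 12/21 = 57.1% ✓ — passes.

F5 only.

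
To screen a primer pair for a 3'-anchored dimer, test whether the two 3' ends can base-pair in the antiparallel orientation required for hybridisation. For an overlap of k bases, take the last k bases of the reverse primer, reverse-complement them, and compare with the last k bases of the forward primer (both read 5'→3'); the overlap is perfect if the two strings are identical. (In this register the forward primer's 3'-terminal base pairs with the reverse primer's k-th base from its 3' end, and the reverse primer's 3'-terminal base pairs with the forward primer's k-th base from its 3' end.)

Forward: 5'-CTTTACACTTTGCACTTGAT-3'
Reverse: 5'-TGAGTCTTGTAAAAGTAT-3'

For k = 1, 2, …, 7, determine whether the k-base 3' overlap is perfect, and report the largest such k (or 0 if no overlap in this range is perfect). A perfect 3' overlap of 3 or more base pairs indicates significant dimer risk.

Longest perfect overlap: 2 complementary base pairs; below the dimer-risk threshold (threshold 3).

Last 7 bases (5'→3') — forward …ACTTGAT, reverse …AAAGTAT.
Reverse complement of the reverse primer's last 7 bases: ATACTTT; its first k bases are the reverse complement of the reverse primer's last k bases, so a perfect k-base overlap needs the forward primer's last k bases to equal them.
Comparing (forward last k vs required): k=1: T vs A ✗; k=2: AT vs AT ✓; k=3: GAT vs ATA ✗; k=4: TGAT vs ATAC ✗; k=5: TTGAT vs ATACT ✗; k=6: CTTGAT vs ATACTT ✗; k=7: ACTTGAT vs ATACTTT ✗.
Only k = 2 is perfect, so the longest perfect 3' overlap is 2.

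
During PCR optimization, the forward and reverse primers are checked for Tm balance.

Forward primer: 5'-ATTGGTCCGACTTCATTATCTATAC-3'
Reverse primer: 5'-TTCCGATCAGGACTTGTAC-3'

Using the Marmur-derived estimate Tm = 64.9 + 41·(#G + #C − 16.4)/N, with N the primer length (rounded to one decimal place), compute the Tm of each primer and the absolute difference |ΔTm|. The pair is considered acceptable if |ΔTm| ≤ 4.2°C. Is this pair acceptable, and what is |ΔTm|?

|ΔTm| = 3.9°C; the pair is acceptable.

Forward: G+C = 9, N = 25 → Tm = 64.9 + 41·(9 − 16.4)/25 = 52.8°C.
Reverse: G+C = 9, N = 19 → Tm = 64.9 + 41·(9 − 16.4)/19 = 48.9°C.
|ΔTm| = |52.8 − 48.9| = 3.9°C, ≤ 4.2°C.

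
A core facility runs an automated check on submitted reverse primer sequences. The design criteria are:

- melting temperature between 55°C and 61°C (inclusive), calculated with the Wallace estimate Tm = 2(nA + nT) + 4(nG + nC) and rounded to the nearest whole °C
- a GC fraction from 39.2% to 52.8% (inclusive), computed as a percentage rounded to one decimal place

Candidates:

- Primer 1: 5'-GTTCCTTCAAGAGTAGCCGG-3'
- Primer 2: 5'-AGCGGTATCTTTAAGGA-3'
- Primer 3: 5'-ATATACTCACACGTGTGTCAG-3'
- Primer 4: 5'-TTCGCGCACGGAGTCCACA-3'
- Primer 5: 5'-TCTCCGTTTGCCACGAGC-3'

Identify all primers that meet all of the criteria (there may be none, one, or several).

Primer 3 only.

Primer 1 (20 nt, A=4 T=5 G=6 C=5): Tm = 2·9 + 4·11 = 62°C, outside 55–61°C ✗; GC 11/20 = 55.0%, outside 39.2–52.8% ✗ — fails.
Primer 2 (17 nt, A=5 T=5 G=5 C=2): Tm = 2·10 + 4·7 = 48°C, outside 55–61°C ✗; GC 7/17 = 41.2% ✓ — fails.
Primer 3 (21 nt, A=6 T=6 G=4 C=5): Tm = 2·12 + 4·9 = 60°C ✓; GC 9/21 = 42.9% ✓ — passes.
Primer 4 (19 nt, A=4 T=3 G=5 C=7): Tm = 2·7 + 4·12 = 62°C, outside 55–61°C ✗; GC 12/19 = 63.2%, outside 39.2–52.8% ✗ — fails.
Primer 5 (18 nt, A=2 T=5 G=4 C=7): Tm = 2·7 + 4·11 = 58°C ✓; GC 11/18 = 61.1%, outside 39.2–52.8% ✗ — fails.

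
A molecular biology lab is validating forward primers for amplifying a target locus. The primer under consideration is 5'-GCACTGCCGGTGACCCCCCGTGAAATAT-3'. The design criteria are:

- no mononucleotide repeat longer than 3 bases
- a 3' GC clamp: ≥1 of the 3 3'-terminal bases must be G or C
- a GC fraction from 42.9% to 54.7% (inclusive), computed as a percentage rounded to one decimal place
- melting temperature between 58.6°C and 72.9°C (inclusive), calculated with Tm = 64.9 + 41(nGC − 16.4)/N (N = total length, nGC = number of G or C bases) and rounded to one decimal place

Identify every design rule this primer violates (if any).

Fails: homopolymer run, GC clamp, GC content.

Base counts: A=6, T=5, G=7, C=10 (length 28).
homopolymer run: longest run = 6, exceeds 3 ✗
GC clamp: 3' end TAT has 0 G/C, need ≥1 ✗
GC content: GC 17/28 = 60.7%, outside 42.9–54.7% ✗
Tm: Tm = 64.9 + 41·(17 − 16.4)/28 = 65.8°C ✓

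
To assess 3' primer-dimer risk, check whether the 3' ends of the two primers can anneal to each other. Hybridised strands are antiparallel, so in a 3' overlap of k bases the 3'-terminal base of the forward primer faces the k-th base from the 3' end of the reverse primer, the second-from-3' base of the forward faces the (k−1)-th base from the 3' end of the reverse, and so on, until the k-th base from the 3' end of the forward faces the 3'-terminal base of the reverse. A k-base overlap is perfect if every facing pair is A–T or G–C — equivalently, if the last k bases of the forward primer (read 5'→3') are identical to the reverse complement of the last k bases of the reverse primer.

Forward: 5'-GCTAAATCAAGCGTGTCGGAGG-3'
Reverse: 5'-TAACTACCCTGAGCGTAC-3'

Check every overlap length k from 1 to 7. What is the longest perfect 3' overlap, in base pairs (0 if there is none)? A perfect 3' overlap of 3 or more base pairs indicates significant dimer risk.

Last 7 bases (5'→3') — forward …TCGGAGG, reverse …AGCGTAC.
Reverse complement of the reverse primer's last 7 bases: GTACGCT; its first k bases are the reverse complement of the reverse primer's last k bases, so a perfect k-base overlap needs the forward primer's last k bases to equal them.
Comparing (forward last k vs required): k=1: G vs G ✓; k=2: GG vs GT ✗; k=3: AGG vs GTA ✗; k=4: GAGG vs GTAC ✗; k=5: GGAGG vs GTACG ✗; k=6: CGGAGG vs GTACGC ✗; k=7: TCGGAGG vs GTACGCT ✗.
Only k = 1 is perfect, so the longest perfect 3' overlap is 1.

Longest perfect overlap: 1 complementary base pair; below the dimer-risk threshold (threshold 3).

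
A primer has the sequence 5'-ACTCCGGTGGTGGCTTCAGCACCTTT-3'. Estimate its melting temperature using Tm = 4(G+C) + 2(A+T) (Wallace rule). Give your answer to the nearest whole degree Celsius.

82°C

Base counts: A=3, T=8, G=7, C=8 (length 26).
Tm = 2·(3+8) + 4·(7+8) = 2·11 + 4·15 = 22 + 60 = 82°C.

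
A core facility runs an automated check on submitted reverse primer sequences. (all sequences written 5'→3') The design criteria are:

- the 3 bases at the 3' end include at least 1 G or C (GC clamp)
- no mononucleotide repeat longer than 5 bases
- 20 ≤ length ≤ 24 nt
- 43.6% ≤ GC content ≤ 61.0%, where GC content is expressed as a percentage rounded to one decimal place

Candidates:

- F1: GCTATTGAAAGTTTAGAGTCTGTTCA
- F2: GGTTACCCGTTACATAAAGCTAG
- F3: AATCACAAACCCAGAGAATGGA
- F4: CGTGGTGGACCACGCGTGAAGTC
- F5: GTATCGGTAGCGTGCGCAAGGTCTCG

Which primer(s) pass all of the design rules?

F1 (26 nt, A=7 T=10 G=6 C=3): 3' end TCA has 1 G/C ✓; longest run = 3 ✓; length 26, outside 20–24 ✗; GC 9/26 = 34.6%, outside 43.6–61.0% ✗ — fails.
F2 (23 nt, A=7 T=6 G=5 C=5): 3' end TAG has 1 G/C ✓; longest run = 3 ✓; length 23 ✓; GC 10/23 = 43.5%, outside 43.6–61.0% ✗ — fails.
F3 (22 nt, A=11 T=2 G=4 C=5): 3' end GGA has 2 G/C ✓; longest run = 3 ✓; length 22 ✓; GC 9/22 = 40.9%, outside 43.6–61.0% ✗ — fails.
F4 (23 nt, A=4 T=4 G=9 C=6): 3' end GTC has 2 G/C ✓; longest run = 2 ✓; length 23 ✓; GC 15/23 = 65.2%, outside 43.6–61.0% ✗ — fails.
F5 (26 nt, A=4 T=6 G=10 C=6): 3' end TCG has 2 G/C ✓; longest run = 2 ✓; length 26, outside 20–24 ✗; GC 16/26 = 61.5%, outside 43.6–61.0% ✗ — fails.

None of the candidates satisfy all criteria.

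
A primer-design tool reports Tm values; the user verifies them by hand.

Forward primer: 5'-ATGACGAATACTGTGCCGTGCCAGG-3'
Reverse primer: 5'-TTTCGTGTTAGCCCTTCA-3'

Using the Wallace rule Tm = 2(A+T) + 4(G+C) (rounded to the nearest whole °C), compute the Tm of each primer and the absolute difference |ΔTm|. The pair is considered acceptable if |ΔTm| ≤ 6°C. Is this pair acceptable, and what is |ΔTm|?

Forward: A=6 T=5 G=8 C=6 → Tm = 2·11 + 4·14 = 78°C.
Reverse: A=2 T=8 G=3 C=5 → Tm = 2·10 + 4·8 = 52°C.
|ΔTm| = |78 − 52| = 26°C, > 6°C.

|ΔTm| = 26°C; the pair is not acceptable.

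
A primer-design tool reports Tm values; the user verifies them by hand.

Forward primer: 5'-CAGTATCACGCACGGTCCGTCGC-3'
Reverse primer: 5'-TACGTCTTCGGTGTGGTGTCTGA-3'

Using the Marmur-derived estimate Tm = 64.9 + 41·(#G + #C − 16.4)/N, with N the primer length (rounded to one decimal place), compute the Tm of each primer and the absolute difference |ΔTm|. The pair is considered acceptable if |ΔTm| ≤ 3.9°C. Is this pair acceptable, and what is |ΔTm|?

|ΔTm| = 5.3°C; the pair is not acceptable.

Forward: G+C = 15, N = 23 → Tm = 64.9 + 41·(15 − 16.4)/23 = 62.4°C.
Reverse: G+C = 12, N = 23 → Tm = 64.9 + 41·(12 − 16.4)/23 = 57.1°C.
|ΔTm| = |62.4 − 57.1| = 5.3°C, > 3.9°C.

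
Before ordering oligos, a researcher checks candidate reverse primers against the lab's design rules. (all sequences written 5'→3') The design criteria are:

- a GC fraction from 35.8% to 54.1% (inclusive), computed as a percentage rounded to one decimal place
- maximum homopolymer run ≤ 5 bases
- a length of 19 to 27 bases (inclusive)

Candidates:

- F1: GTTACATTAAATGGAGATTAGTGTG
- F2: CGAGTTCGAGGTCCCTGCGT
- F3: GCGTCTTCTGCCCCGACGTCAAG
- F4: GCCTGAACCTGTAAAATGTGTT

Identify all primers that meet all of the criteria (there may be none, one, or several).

F4 only.

F1 (25 nt, A=8 T=9 G=7 C=1): GC 8/25 = 32.0%, outside 35.8–54.1% ✗; longest run = 3 ✓; length 25 ✓ — fails.
F2 (20 nt, A=2 T=5 G=7 C=6): GC 13/20 = 65.0%, outside 35.8–54.1% ✗; longest run = 3 ✓; length 20 ✓ — fails.
F3 (23 nt, A=3 T=5 G=6 C=9): GC 15/23 = 65.2%, outside 35.8–54.1% ✗; longest run = 4 ✓; length 23 ✓ — fails.
F4 (22 nt, A=6 T=7 G=5 C=4): GC 9/22 = 40.9% ✓; longest run = 4 ✓; length 22 ✓ — passes.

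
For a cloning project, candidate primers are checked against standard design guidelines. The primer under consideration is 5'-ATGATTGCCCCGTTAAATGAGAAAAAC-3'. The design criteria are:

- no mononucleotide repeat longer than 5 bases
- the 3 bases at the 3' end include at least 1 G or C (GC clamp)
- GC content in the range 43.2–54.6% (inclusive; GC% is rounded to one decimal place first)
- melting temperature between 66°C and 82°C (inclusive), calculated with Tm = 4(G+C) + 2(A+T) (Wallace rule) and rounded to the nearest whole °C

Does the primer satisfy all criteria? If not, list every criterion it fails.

Base counts: A=11, T=6, G=5, C=5 (length 27).
homopolymer run: longest run = 5 ✓
GC clamp: 3' end AAC has 1 G/C ✓
GC content: GC 10/27 = 37.0%, outside 43.2–54.6% ✗
Tm: Tm = 2·17 + 4·10 = 74°C ✓

Fails: GC content.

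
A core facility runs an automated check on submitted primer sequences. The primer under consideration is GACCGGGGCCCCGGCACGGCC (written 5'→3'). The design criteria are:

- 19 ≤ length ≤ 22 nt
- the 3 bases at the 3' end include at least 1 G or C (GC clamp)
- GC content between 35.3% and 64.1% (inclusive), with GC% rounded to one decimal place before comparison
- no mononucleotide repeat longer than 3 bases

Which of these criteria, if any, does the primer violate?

Base counts: A=2, T=0, G=9, C=10 (length 21).
length: length 21 ✓
GC clamp: 3' end GCC has 3 G/C ✓
GC content: GC 19/21 = 90.5%, outside 35.3–64.1% ✗
homopolymer run: longest run = 4, exceeds 3 ✗

Fails: GC content, homopolymer run.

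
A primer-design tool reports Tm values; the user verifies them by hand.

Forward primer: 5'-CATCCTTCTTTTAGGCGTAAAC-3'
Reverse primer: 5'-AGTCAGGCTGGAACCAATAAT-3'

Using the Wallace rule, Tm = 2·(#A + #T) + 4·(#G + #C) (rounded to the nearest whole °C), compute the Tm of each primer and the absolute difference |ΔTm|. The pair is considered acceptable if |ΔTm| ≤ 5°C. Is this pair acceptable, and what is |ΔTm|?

|ΔTm| = 2°C; the pair is acceptable.

Forward: A=5 T=8 G=3 C=6 → Tm = 2·13 + 4·9 = 62°C.
Reverse: A=8 T=4 G=5 C=4 → Tm = 2·12 + 4·9 = 60°C.
|ΔTm| = |62 − 60| = 2°C, ≤ 5°C.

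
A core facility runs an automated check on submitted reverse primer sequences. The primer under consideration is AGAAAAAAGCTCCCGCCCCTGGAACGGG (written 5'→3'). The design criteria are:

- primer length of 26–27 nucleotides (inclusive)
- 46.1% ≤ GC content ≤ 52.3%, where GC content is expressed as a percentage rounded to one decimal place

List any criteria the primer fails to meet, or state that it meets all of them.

Fails: length, GC content.

Base counts: A=9, T=2, G=8, C=9 (length 28).
length: length 28, outside 26–27 ✗
GC content: GC 17/28 = 60.7%, outside 46.1–52.3% ✗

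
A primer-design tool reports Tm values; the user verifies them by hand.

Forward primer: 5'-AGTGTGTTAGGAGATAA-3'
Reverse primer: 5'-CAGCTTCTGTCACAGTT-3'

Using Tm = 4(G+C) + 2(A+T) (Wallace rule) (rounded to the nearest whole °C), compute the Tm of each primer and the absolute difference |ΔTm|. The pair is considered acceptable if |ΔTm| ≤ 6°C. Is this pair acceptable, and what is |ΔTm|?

|ΔTm| = 4°C; the pair is acceptable.

Forward: A=6 T=5 G=6 C=0 → Tm = 2·11 + 4·6 = 46°C.
Reverse: A=3 T=6 G=3 C=5 → Tm = 2·9 + 4·8 = 50°C.
|ΔTm| = |46 − 50| = 4°C, ≤ 6°C.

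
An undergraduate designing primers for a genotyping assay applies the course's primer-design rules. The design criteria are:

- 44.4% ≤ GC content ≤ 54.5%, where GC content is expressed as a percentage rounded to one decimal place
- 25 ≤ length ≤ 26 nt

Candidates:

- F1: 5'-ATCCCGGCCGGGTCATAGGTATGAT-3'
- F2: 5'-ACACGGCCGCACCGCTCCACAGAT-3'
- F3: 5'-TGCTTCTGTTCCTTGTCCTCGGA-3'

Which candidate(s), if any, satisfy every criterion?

None of the candidates satisfy all criteria.

F1 (25 nt, A=5 T=6 G=8 C=6): GC 14/25 = 56.0%, outside 44.4–54.5% ✗; length 25 ✓ — fails.
F2 (24 nt, A=6 T=2 G=5 C=11): GC 16/24 = 66.7%, outside 44.4–54.5% ✗; length 24, outside 25–26 ✗ — fails.
F3 (23 nt, A=1 T=10 G=5 C=7): GC 12/23 = 52.2% ✓; length 23, outside 25–26 ✗ — fails.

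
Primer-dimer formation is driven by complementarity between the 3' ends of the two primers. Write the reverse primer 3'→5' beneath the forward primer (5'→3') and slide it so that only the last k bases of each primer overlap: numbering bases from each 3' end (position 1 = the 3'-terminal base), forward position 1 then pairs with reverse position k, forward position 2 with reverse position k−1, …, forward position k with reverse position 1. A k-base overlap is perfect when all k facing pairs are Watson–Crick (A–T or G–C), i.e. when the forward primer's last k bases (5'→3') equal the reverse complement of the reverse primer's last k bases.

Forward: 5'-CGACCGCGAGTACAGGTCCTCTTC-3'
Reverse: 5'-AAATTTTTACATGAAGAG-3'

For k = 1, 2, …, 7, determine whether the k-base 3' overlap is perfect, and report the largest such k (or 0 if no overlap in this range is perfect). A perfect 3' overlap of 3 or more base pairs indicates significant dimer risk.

Longest perfect overlap: 6 complementary base pairs; significant dimer risk (threshold 3).

Last 7 bases (5'→3') — forward …CCTCTTC, reverse …TGAAGAG.
Reverse complement of the reverse primer's last 7 bases: CTCTTCA; its first k bases are the reverse complement of the reverse primer's last k bases, so a perfect k-base overlap needs the forward primer's last k bases to equal them.
Comparing (forward last k vs required): k=1: C vs C ✓; k=2: TC vs CT ✗; k=3: TTC vs CTC ✗; k=4: CTTC vs CTCT ✗; k=5: TCTTC vs CTCTT ✗; k=6: CTCTTC vs CTCTTC ✓; k=7: CCTCTTC vs CTCTTCA ✗.
Perfect overlaps at k = 1, 6; the largest is 6.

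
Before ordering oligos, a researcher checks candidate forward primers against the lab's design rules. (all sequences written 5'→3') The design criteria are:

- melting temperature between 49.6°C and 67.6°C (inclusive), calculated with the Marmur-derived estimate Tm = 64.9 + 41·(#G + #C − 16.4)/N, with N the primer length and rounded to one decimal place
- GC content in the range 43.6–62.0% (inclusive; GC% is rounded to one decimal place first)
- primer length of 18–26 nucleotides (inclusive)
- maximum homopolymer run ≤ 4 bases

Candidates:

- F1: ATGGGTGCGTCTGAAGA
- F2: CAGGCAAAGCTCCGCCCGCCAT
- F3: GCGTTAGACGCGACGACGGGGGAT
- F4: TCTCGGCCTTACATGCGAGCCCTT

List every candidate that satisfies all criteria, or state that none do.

F1 (17 nt, A=4 T=4 G=7 C=2): Tm = 64.9 + 41·(9 − 16.4)/17 = 47.1°C, outside 49.6–67.6°C ✗; GC 9/17 = 52.9% ✓; length 17, outside 18–26 ✗; longest run = 3 ✓ — fails.
F2 (22 nt, A=5 T=2 G=5 C=10): Tm = 64.9 + 41·(15 − 16.4)/22 = 62.3°C ✓; GC 15/22 = 68.2%, outside 43.6–62.0% ✗; length 22 ✓; longest run = 3 ✓ — fails.
F3 (24 nt, A=5 T=3 G=11 C=5): Tm = 64.9 + 41·(16 − 16.4)/24 = 64.2°C ✓; GC 16/24 = 66.7%, outside 43.6–62.0% ✗; length 24 ✓; longest run = 5, exceeds 4 ✗ — fails.
F4 (24 nt, A=3 T=7 G=5 C=9): Tm = 64.9 + 41·(14 − 16.4)/24 = 60.8°C ✓; GC 14/24 = 58.3% ✓; length 24 ✓; longest run = 3 ✓ — passes.

F4 only.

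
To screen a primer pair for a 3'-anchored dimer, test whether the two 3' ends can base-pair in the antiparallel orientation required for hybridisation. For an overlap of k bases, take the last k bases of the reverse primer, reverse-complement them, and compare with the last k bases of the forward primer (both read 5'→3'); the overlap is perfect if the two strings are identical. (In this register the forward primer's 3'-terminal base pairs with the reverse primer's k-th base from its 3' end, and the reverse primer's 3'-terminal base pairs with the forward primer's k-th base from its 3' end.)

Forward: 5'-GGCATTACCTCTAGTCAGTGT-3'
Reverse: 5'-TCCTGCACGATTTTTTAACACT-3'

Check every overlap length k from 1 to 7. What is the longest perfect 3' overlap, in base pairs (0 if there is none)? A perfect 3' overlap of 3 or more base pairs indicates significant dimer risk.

Last 7 bases (5'→3') — forward …TCAGTGT, reverse …TAACACT.
Reverse complement of the reverse primer's last 7 bases: AGTGTTA; its first k bases are the reverse complement of the reverse primer's last k bases, so a perfect k-base overlap needs the forward primer's last k bases to equal them.
Comparing (forward last k vs required): k=1: T vs A ✗; k=2: GT vs AG ✗; k=3: TGT vs AGT ✗; k=4: GTGT vs AGTG ✗; k=5: AGTGT vs AGTGT ✓; k=6: CAGTGT vs AGTGTT ✗; k=7: TCAGTGT vs AGTGTTA ✗.
Only k = 5 is perfect, so the longest perfect 3' overlap is 5.

Longest perfect overlap: 5 complementary base pairs; significant dimer risk (threshold 3).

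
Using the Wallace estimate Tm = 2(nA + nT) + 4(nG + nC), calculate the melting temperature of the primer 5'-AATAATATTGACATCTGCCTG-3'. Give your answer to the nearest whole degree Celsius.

56°C

Base counts: A=7, T=7, G=3, C=4 (length 21).
Tm = 2·(7+7) + 4·(3+4) = 2·14 + 4·7 = 28 + 28 = 56°C.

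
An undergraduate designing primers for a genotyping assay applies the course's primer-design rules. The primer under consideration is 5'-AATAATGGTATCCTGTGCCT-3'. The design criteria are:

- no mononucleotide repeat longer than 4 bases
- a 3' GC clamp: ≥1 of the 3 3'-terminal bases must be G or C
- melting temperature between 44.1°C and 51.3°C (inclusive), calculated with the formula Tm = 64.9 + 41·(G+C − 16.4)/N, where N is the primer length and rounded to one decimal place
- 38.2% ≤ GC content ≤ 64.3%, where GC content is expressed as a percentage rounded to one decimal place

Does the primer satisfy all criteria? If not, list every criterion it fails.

Base counts: A=5, T=7, G=4, C=4 (length 20).
homopolymer run: longest run = 2 ✓
GC clamp: 3' end CCT has 2 G/C ✓
Tm: Tm = 64.9 + 41·(8 − 16.4)/20 = 47.7°C ✓
GC content: GC 8/20 = 40.0% ✓

Meets all criteria.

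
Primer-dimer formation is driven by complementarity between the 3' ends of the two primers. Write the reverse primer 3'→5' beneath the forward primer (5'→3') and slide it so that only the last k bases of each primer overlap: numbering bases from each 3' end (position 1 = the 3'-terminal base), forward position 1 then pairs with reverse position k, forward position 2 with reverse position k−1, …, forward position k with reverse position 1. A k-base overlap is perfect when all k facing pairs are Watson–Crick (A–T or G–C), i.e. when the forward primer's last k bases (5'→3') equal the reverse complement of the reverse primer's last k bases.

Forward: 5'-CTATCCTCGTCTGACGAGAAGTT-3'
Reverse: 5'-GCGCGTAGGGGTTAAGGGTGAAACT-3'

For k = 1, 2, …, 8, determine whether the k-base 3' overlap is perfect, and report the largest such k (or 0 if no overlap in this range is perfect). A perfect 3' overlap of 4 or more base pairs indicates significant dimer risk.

Longest perfect overlap: 4 complementary base pairs; significant dimer risk (threshold 4).

Last 8 bases (5'→3') — forward …GAGAAGTT, reverse …GTGAAACT.
Reverse complement of the reverse primer's last 8 bases: AGTTTCAC; its first k bases are the reverse complement of the reverse primer's last k bases, so a perfect k-base overlap needs the forward primer's last k bases to equal them.
Comparing (forward last k vs required): k=1: T vs A ✗; k=2: TT vs AG ✗; k=3: GTT vs AGT ✗; k=4: AGTT vs AGTT ✓; k=5: AAGTT vs AGTTT ✗; k=6: GAAGTT vs AGTTTC ✗; k=7: AGAAGTT vs AGTTTCA ✗; k=8: GAGAAGTT vs AGTTTCAC ✗.
Only k = 4 is perfect, so the longest perfect 3' overlap is 4.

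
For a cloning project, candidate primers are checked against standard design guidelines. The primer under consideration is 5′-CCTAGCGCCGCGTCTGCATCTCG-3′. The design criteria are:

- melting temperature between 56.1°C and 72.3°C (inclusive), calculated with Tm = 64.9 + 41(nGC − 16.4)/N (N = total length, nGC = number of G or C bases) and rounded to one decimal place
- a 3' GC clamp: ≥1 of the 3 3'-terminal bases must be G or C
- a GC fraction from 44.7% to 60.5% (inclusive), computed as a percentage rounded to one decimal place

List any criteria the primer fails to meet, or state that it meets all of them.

Base counts: A=2, T=5, G=6, C=10 (length 23).
Tm: Tm = 64.9 + 41·(16 − 16.4)/23 = 64.2°C ✓
GC clamp: 3' end TCG has 2 G/C ✓
GC content: GC 16/23 = 69.6%, outside 44.7–60.5% ✗

Fails: GC content.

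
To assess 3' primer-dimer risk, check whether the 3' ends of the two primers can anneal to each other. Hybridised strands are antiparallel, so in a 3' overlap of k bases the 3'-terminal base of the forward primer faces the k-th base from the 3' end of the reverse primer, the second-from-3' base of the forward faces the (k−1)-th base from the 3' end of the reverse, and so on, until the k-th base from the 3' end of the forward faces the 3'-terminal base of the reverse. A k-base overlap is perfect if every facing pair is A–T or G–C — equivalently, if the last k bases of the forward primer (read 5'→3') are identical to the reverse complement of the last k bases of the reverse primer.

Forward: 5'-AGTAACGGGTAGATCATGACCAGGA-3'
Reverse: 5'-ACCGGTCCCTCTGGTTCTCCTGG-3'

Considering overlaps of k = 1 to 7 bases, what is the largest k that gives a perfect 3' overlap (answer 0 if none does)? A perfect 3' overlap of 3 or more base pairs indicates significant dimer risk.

Last 7 bases (5'→3') — forward …ACCAGGA, reverse …CTCCTGG.
Reverse complement of the reverse primer's last 7 bases: CCAGGAG; its first k bases are the reverse complement of the reverse primer's last k bases, so a perfect k-base overlap needs the forward primer's last k bases to equal them.
Comparing (forward last k vs required): k=1: A vs C ✗; k=2: GA vs CC ✗; k=3: GGA vs CCA ✗; k=4: AGGA vs CCAG ✗; k=5: CAGGA vs CCAGG ✗; k=6: CCAGGA vs CCAGGA ✓; k=7: ACCAGGA vs CCAGGAG ✗.
Only k = 6 is perfect, so the longest perfect 3' overlap is 6.

Longest perfect overlap: 6 complementary base pairs; significant dimer risk (threshold 3).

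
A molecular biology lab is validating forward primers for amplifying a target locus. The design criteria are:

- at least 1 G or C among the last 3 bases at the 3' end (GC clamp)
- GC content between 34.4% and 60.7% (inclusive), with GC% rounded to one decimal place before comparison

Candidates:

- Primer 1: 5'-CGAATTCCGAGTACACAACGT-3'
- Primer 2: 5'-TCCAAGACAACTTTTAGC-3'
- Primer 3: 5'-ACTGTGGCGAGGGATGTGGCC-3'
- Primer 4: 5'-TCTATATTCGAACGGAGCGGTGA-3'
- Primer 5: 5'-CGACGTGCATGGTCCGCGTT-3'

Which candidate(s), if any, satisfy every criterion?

Primer 1, Primer 2 and Primer 4.

Primer 1 (21 nt, A=7 T=4 G=4 C=6): 3' end CGT has 2 G/C ✓; GC 10/21 = 47.6% ✓ — passes.
Primer 2 (18 nt, A=6 T=5 G=2 C=5): 3' end AGC has 2 G/C ✓; GC 7/18 = 38.9% ✓ — passes.
Primer 3 (21 nt, A=3 T=4 G=10 C=4): 3' end GCC has 3 G/C ✓; GC 14/21 = 66.7%, outside 34.4–60.7% ✗ — fails.
Primer 4 (23 nt, A=6 T=6 G=7 C=4): 3' end TGA has 1 G/C ✓; GC 11/23 = 47.8% ✓ — passes.
Primer 5 (20 nt, A=2 T=5 G=7 C=6): 3' end GTT has 1 G/C ✓; GC 13/20 = 65.0%, outside 34.4–60.7% ✗ — fails.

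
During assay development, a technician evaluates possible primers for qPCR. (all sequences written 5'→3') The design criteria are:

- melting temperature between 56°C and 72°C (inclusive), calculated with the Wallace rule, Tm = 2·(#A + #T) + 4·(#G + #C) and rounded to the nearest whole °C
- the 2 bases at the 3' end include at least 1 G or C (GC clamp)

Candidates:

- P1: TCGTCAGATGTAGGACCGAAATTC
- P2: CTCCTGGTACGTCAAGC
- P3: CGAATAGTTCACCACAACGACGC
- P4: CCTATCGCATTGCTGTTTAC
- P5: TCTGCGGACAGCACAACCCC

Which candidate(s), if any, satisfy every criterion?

P1 (24 nt, A=7 T=6 G=6 C=5): Tm = 2·13 + 4·11 = 70°C ✓; 3' end TC has 1 G/C ✓ — passes.
P2 (17 nt, A=3 T=4 G=4 C=6): Tm = 2·7 + 4·10 = 54°C, outside 56–72°C ✗; 3' end GC has 2 G/C ✓ — fails.
P3 (23 nt, A=8 T=3 G=4 C=8): Tm = 2·11 + 4·12 = 70°C ✓; 3' end GC has 2 G/C ✓ — passes.
P4 (20 nt, A=3 T=8 G=3 C=6): Tm = 2·11 + 4·9 = 58°C ✓; 3' end AC has 1 G/C ✓ — passes.
P5 (20 nt, A=5 T=2 G=4 C=9): Tm = 2·7 + 4·13 = 66°C ✓; 3' end CC has 2 G/C ✓ — passes.

P1, P3, P4 and P5.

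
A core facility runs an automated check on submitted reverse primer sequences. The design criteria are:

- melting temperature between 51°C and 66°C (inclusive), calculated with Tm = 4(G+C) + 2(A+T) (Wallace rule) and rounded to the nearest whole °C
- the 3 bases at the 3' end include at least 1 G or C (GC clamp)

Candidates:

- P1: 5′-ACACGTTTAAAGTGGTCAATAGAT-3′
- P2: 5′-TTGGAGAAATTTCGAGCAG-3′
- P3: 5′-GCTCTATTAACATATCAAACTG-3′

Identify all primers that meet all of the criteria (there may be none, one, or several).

P1 (24 nt, A=9 T=7 G=5 C=3): Tm = 2·16 + 4·8 = 64°C ✓; 3' end GAT has 1 G/C ✓ — passes.
P2 (19 nt, A=6 T=5 G=6 C=2): Tm = 2·11 + 4·8 = 54°C ✓; 3' end CAG has 2 G/C ✓ — passes.
P3 (22 nt, A=8 T=7 G=2 C=5): Tm = 2·15 + 4·7 = 58°C ✓; 3' end CTG has 2 G/C ✓ — passes.

P1, P2 and P3.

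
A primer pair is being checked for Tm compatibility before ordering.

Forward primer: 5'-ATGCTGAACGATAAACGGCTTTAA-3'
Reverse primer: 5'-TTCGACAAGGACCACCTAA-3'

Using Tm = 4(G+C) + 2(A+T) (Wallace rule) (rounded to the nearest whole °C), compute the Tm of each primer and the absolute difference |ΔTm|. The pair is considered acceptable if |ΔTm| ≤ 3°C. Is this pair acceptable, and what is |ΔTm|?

Forward: A=9 T=6 G=5 C=4 → Tm = 2·15 + 4·9 = 66°C.
Reverse: A=7 T=3 G=3 C=6 → Tm = 2·10 + 4·9 = 56°C.
|ΔTm| = |66 − 56| = 10°C, > 3°C.

|ΔTm| = 10°C; the pair is not acceptable.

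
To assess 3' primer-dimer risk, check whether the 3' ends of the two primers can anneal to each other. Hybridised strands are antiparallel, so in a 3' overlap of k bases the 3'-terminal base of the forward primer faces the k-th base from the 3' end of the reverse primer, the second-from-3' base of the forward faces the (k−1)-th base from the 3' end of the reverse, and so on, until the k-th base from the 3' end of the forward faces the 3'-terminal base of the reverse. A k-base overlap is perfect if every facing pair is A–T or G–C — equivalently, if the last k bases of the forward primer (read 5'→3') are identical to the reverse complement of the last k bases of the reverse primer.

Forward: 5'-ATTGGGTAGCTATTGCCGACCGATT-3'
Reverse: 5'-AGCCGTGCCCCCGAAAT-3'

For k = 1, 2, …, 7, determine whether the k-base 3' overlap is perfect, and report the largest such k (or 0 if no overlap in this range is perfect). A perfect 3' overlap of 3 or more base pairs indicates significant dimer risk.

Longest perfect overlap: 3 complementary base pairs; significant dimer risk (threshold 3).

Last 7 bases (5'→3') — forward …ACCGATT, reverse …CCGAAAT.
Reverse complement of the reverse primer's last 7 bases: ATTTCGG; its first k bases are the reverse complement of the reverse primer's last k bases, so a perfect k-base overlap needs the forward primer's last k bases to equal them.
Comparing (forward last k vs required): k=1: T vs A ✗; k=2: TT vs AT ✗; k=3: ATT vs ATT ✓; k=4: GATT vs ATTT ✗; k=5: CGATT vs ATTTC ✗; k=6: CCGATT vs ATTTCG ✗; k=7: ACCGATT vs ATTTCGG ✗.
Only k = 3 is perfect, so the longest perfect 3' overlap is 3.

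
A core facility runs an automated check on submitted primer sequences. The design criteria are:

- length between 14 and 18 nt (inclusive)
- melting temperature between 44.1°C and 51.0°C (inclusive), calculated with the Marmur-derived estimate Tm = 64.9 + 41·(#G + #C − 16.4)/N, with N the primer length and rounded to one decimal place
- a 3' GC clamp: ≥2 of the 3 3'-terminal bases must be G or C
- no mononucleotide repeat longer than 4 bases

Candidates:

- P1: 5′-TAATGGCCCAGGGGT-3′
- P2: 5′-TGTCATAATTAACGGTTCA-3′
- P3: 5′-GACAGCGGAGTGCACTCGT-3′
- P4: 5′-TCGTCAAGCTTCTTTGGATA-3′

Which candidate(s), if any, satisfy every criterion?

P1 (15 nt, A=3 T=3 G=6 C=3): length 15 ✓; Tm = 64.9 + 41·(9 − 16.4)/15 = 44.7°C ✓; 3' end GGT has 2 G/C ✓; longest run = 4 ✓ — passes.
P2 (19 nt, A=6 T=7 G=3 C=3): length 19, outside 14–18 ✗; Tm = 64.9 + 41·(6 − 16.4)/19 = 42.5°C, outside 44.1–51.0°C ✗; 3' end TCA has 1 G/C, need ≥2 ✗; longest run = 2 ✓ — fails.
P3 (19 nt, A=4 T=3 G=7 C=5): length 19, outside 14–18 ✗; Tm = 64.9 + 41·(12 − 16.4)/19 = 55.4°C, outside 44.1–51.0°C ✗; 3' end CGT has 2 G/C ✓; longest run = 2 ✓ — fails.
P4 (20 nt, A=4 T=8 G=4 C=4): length 20, outside 14–18 ✗; Tm = 64.9 + 41·(8 − 16.4)/20 = 47.7°C ✓; 3' end ATA has 0 G/C, need ≥2 ✗; longest run = 3 ✓ — fails.

P1 only.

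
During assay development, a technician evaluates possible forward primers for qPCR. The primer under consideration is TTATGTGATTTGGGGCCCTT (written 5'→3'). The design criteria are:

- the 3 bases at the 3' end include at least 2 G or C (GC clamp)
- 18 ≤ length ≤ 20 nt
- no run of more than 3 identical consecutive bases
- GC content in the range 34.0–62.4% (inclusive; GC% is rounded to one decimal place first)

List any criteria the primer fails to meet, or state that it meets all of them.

Base counts: A=2, T=9, G=6, C=3 (length 20).
GC clamp: 3' end CTT has 1 G/C, need ≥2 ✗
length: length 20 ✓
homopolymer run: longest run = 4, exceeds 3 ✗
GC content: GC 9/20 = 45.0% ✓

Fails: GC clamp, homopolymer run.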